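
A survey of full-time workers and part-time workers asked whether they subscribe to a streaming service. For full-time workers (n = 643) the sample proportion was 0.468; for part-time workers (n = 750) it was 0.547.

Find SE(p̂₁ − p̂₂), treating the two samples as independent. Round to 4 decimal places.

Each SE is √(p̂(1−p̂)/n): √(0.4680·0.5320/643) = 0.01968 and √(0.5470·0.4530/750) = 0.01818.
SE(p̂₁ − p̂₂) = √(SE₁² + SE₂²) = √(0.0003873024 + 0.0003305124) = 0.02679, since the two samples are independent.

0.0268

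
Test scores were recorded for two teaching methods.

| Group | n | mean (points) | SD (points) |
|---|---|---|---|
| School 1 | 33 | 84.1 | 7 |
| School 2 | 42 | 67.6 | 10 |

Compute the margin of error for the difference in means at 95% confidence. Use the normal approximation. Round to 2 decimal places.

SE₁ = s₁/√n₁ = 7/√33 = 1.2185; SE₂ = 10/√42 = 1.5430.
Independent samples, unequal variances: SE_diff = √(SE₁² + SE₂²) = √(1.48474225 + 2.380849) = 1.9661.
z* = 1.960, so margin of error = 1.960 × 1.9661 = 3.8536.

3.85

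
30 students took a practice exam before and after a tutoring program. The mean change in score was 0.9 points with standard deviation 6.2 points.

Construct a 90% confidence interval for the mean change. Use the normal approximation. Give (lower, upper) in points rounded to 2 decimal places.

Paired design: SE = s_d/√n = 6.2/√30 = 1.1320.
z* = 1.645; margin of error = 1.645 × 1.1320 = 1.8621.
0.9 ± 1.8621 → (-0.96, 2.76).

(-0.96, 2.76)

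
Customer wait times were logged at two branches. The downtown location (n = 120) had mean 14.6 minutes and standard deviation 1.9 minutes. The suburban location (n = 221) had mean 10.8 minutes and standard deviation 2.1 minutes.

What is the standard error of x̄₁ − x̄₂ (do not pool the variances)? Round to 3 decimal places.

Standard errors of each mean: 1.9/√120 = 0.1734 and 2.1/√221 = 0.1413.
SE(x̄₁ − x̄₂) = √(0.1734² + 0.1413²) = 0.2237 for independent samples with unequal variances.

0.224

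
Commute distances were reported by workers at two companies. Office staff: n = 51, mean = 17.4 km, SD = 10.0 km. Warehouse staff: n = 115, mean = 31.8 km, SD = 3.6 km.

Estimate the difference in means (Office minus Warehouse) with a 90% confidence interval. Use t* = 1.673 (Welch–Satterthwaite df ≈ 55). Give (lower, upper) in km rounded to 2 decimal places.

(-16.81, -11.99)

Per-group SEs: s₁/√n₁ = 10.0/√51 = 1.4003, s₂/√n₂ = 3.6/√115 = 0.3357.
Unpooled SE of the difference: √(1.96084009 + 0.11269449) = 1.4400.
Margin of error = t* · SE = 1.673 × 1.4400 = 2.4091.
x̄₁ − x̄₂ = 17.4 − 31.8 = -14.4000.
CI: -14.4000 ± 2.4091 = (-16.81, -11.99).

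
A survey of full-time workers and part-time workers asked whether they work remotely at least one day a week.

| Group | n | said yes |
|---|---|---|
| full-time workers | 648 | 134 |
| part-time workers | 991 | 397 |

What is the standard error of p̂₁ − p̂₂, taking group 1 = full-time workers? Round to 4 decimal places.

0.0223

First, p̂₁ = 134/648 = 0.2068; p̂₂ = 397/991 = 0.4006.
The two standard errors are √(0.2068×0.7932/648) = 0.01591 and √(0.4006×0.5994/991) = 0.01557.
Because the samples are independent, SE_diff = √(0.01591² + 0.01557²) = 0.02226.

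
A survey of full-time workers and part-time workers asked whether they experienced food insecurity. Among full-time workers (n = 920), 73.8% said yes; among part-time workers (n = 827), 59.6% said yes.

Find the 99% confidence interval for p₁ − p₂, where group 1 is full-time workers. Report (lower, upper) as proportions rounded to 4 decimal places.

SE₁ = √(p̂₁(1−p̂₁)/n₁) = √(0.7380·0.2620/920) = 0.01450; SE₂ = √(0.5960·0.4040/827) = 0.01706.
Independent samples: SE of the difference = √(SE₁² + SE₂²) = √(0.00021025 + 0.0002910436) = 0.02239.
z* for 99% confidence is 2.576, so the margin of error is 2.576 × 0.02239 = 0.05768.
Point estimate p̂₁ − p̂₂ = 0.7380 − 0.5960 = 0.1420.
0.1420 ± 0.05768 → (0.0843, 0.1997).

(0.0843, 0.1997)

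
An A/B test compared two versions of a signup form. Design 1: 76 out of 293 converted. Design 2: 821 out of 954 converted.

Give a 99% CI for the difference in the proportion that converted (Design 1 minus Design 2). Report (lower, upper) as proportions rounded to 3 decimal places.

Sample proportions: 76/293 = 0.2594, 821/954 = 0.8606.
Each SE is √(p̂(1−p̂)/n): √(0.2594·0.7406/293) = 0.02561 and √(0.8606·0.1394/954) = 0.01121.
SE(p̂₁ − p̂₂) = √(SE₁² + SE₂²) = √(0.0006558721 + 0.0001256641) = 0.02796, since the two samples are independent.
At 99% confidence z* = 2.576; margin = 2.576 × 0.02796 = 0.07202.
The difference is 0.2594 − 0.8606 = -0.6012, so the interval is -0.6012 ± 0.07202 = (-0.673, -0.529).

(-0.673, -0.529)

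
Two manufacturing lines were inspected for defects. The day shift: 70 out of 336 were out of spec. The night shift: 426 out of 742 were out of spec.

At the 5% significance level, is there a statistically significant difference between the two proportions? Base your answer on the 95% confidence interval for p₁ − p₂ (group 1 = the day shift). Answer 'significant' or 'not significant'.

significant

Sample proportions: 70/336 = 0.2083, 426/742 = 0.5741.
Each SE is √(p̂(1−p̂)/n): √(0.2083·0.7917/336) = 0.02215 and √(0.5741·0.4259/742) = 0.01815.
SE(p̂₁ − p̂₂) = √(SE₁² + SE₂²) = √(0.0004906225 + 0.0003294225) = 0.02864, since the two samples are independent.
At 95% confidence z* = 1.960; margin = 1.960 × 0.02864 = 0.05613.
The difference is 0.2083 − 0.5741 = -0.3658, so the interval is -0.3658 ± 0.05613 = (-0.42193, -0.30967).
The interval (-0.42193, -0.30967) does not contain 0, so the difference is significant.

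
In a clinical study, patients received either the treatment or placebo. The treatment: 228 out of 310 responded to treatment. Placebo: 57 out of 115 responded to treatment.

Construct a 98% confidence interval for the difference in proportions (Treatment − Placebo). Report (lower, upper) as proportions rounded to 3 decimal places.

(0.117, 0.363)

Sample proportions: 228/310 = 0.7355, 57/115 = 0.4957.
Each SE is √(p̂(1−p̂)/n): √(0.7355·0.2645/310) = 0.02505 and √(0.4957·0.5043/115) = 0.04662.
SE(p̂₁ − p̂₂) = √(SE₁² + SE₂²) = √(0.0006275025 + 0.0021734244) = 0.05292, since the two samples are independent.
At 98% confidence z* = 2.326; margin = 2.326 × 0.05292 = 0.12309.
The difference is 0.7355 − 0.4957 = 0.2398, so the interval is 0.2398 ± 0.12309 = (0.117, 0.363).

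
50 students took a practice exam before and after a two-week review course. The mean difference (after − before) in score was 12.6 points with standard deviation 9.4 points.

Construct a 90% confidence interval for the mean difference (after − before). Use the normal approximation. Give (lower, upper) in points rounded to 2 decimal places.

This is a matched-pairs design, so SE = s_d/√n = 9.4/√50 = 1.3294.
Margin = 1.645 × 1.3294 = 2.1869; the interval is 12.6 ± 2.1869 = (10.41, 14.79).

(10.41, 14.79)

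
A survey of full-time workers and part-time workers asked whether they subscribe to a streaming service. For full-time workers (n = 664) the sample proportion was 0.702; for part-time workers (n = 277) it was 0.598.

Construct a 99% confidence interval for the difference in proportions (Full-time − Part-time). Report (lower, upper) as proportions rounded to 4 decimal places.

(0.0154, 0.1926)

SE₁ = √(p̂₁(1−p̂₁)/n₁) = √(0.7020·0.2980/664) = 0.01775; SE₂ = √(0.5980·0.4020/277) = 0.02946.
Independent samples: SE of the difference = √(SE₁² + SE₂²) = √(0.0003150625 + 0.0008678916) = 0.03439.
z* for 99% confidence is 2.576, so the margin of error is 2.576 × 0.03439 = 0.08859.
Point estimate p̂₁ − p̂₂ = 0.7020 − 0.5980 = 0.1040.
0.1040 ± 0.08859 → (0.0154, 0.1926).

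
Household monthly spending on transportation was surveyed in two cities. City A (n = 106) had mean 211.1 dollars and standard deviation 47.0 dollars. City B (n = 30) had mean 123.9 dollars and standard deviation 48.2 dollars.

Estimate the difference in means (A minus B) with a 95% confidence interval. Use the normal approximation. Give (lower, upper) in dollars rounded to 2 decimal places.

Per-group SEs: s₁/√n₁ = 47.0/√106 = 4.5650, s₂/√n₂ = 48.2/√30 = 8.8001.
Unpooled SE of the difference: √(20.839225 + 77.44176001) = 9.9137.
Margin of error = z* · SE = 1.960 × 9.9137 = 19.4309.
x̄₁ − x̄₂ = 211.1 − 123.9 = 87.2000.
CI: 87.2000 ± 19.4309 = (67.77, 106.63).

(67.77, 106.63)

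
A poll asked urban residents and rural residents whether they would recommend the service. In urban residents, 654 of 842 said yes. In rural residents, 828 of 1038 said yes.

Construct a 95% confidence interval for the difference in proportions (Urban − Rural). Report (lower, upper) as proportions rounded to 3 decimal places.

(-0.058, 0.016)

p̂₁ = 654/842 = 0.7767 and p̂₂ = 828/1038 = 0.7977.
SE₁ = √(p̂₁(1−p̂₁)/n₁) = √(0.7767·0.2233/842) = 0.01435; SE₂ = √(0.7977·0.2023/1038) = 0.01247.
Independent samples: SE of the difference = √(SE₁² + SE₂²) = √(0.0002059225 + 0.0001555009) = 0.01901.
z* for 95% confidence is 1.960, so the margin of error is 1.960 × 0.01901 = 0.03726.
Point estimate p̂₁ − p̂₂ = 0.7767 − 0.7977 = -0.0210.
-0.0210 ± 0.03726 → (-0.058, 0.016).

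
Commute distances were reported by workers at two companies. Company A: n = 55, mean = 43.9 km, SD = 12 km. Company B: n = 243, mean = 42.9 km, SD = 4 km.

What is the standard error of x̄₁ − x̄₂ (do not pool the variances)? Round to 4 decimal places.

Per-group SEs: s₁/√n₁ = 12/√55 = 1.6181, s₂/√n₂ = 4/√243 = 0.2566.
Unpooled SE of the difference: √(2.61824761 + 0.06584356) = 1.6383.

1.6383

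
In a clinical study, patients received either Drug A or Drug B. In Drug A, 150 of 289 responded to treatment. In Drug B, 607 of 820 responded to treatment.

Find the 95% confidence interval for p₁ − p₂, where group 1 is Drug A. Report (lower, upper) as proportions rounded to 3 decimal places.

(-0.286, -0.156)

Sample proportions: 150/289 = 0.5190, 607/820 = 0.7402.
Each SE is √(p̂(1−p̂)/n): √(0.5190·0.4810/289) = 0.02939 and √(0.7402·0.2598/820) = 0.01531.
SE(p̂₁ − p̂₂) = √(SE₁² + SE₂²) = √(0.0008637721 + 0.0002343961) = 0.03314, since the two samples are independent.
At 95% confidence z* = 1.960; margin = 1.960 × 0.03314 = 0.06495.
The difference is 0.5190 − 0.7402 = -0.2212, so the interval is -0.2212 ± 0.06495 = (-0.286, -0.156).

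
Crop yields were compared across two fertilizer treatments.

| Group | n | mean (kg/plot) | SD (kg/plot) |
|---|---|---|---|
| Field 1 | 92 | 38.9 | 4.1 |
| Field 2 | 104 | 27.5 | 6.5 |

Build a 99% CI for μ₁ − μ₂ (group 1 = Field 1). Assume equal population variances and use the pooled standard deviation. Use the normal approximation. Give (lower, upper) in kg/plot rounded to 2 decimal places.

(9.37, 13.43)

Pooled variance s_p² = [91·4.1² + 103·6.5²] / (92+104−2) = 30.3168, so s_p = 5.5061.
SE_diff = s_p·√(1/n₁ + 1/n₂) = 5.5061·√(1/92 + 1/104) = 0.7881.
z* = 2.576; margin = 2.576 × 0.7881 = 2.0301.
Difference = 38.9 − 27.5 = 11.4000.
11.4000 ± 2.0301 → (9.37, 13.43).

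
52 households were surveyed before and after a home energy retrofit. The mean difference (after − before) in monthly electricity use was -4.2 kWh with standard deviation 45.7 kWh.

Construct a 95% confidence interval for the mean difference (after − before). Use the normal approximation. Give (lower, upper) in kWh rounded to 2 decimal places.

Paired design: SE = s_d/√n = 45.7/√52 = 6.3374.
z* = 1.960; margin of error = 1.960 × 6.3374 = 12.4213.
-4.2 ± 12.4213 → (-16.62, 8.22).

(-16.62, 8.22)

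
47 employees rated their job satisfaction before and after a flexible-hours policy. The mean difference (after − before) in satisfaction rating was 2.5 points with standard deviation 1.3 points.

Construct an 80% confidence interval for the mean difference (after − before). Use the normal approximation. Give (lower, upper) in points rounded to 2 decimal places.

(2.26, 2.74)

Paired design: SE = s_d/√n = 1.3/√47 = 0.1896.
z* = 1.282; margin of error = 1.282 × 0.1896 = 0.2431.
2.5 ± 0.2431 → (2.26, 2.74).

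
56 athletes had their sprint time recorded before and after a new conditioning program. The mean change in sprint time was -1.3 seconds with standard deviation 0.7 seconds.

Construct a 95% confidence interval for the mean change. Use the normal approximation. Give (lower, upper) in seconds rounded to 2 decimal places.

This is a matched-pairs design, so SE = s_d/√n = 0.7/√56 = 0.0935.
Margin = 1.960 × 0.0935 = 0.1833; the interval is -1.3 ± 0.1833 = (-1.48, -1.12).

(-1.48, -1.12)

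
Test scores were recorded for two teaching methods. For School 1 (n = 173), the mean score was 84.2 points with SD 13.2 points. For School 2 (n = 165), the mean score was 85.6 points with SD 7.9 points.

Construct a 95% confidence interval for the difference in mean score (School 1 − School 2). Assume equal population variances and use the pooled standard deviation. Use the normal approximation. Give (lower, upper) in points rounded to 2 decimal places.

s_p = √[((n₁−1)s₁² + (n₂−1)s₂²)/(n₁+n₂−2)] = √[(172·13.2² + 164·7.9²)/336] = 10.9388.
SE = 10.9388·√(1/173 + 1/165) = 1.1903.
With z* = 1.960, margin = 1.960 × 1.1903 = 2.3330.
x̄₁ − x̄₂ = 84.2 − 85.6 = -1.4000; interval -1.4000 ± 2.3330 = (-3.73, 0.93).

(-3.73, 0.93)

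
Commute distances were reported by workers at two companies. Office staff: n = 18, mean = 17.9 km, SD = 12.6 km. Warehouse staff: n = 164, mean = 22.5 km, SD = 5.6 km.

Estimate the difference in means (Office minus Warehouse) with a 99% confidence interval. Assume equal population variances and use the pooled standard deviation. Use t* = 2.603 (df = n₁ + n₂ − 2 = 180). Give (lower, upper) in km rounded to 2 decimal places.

(-8.86, -0.34)

Pooled variance s_p² = [17·12.6² + 163·5.6²] / (18+164−2) = 43.3922, so s_p = 6.5873.
SE_diff = s_p·√(1/n₁ + 1/n₂) = 6.5873·√(1/18 + 1/164) = 1.6356.
t* = 2.603; margin = 2.603 × 1.6356 = 4.2575.
Difference = 17.9 − 22.5 = -4.6000.
-4.6000 ± 4.2575 → (-8.86, -0.34).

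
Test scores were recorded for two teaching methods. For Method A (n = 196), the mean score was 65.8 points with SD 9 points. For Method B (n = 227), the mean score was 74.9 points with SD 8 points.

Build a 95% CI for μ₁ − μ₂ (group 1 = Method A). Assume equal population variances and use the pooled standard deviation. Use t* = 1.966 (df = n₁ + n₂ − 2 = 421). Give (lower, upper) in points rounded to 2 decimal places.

(-10.73, -7.47)

s_p = √[((n₁−1)s₁² + (n₂−1)s₂²)/(n₁+n₂−2)] = √[(195·9² + 226·8²)/421] = 8.4779.
SE = 8.4779·√(1/196 + 1/227) = 0.8266.
With t* = 1.966, margin = 1.966 × 0.8266 = 1.6251.
x̄₁ − x̄₂ = 65.8 − 74.9 = -9.1000; interval -9.1000 ± 1.6251 = (-10.73, -7.47).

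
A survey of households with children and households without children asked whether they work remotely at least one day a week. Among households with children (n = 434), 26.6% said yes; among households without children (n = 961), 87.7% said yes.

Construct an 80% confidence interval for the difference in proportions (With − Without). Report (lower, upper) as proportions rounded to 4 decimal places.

Each SE is √(p̂(1−p̂)/n): √(0.2660·0.7340/434) = 0.02121 and √(0.8770·0.1230/961) = 0.01059.
SE(p̂₁ − p̂₂) = √(SE₁² + SE₂²) = √(0.0004498641 + 0.0001121481) = 0.02371, since the two samples are independent.
At 80% confidence z* = 1.282; margin = 1.282 × 0.02371 = 0.03040.
The difference is 0.2660 − 0.8770 = -0.6110, so the interval is -0.6110 ± 0.03040 = (-0.6414, -0.5806).

(-0.6414, -0.5806)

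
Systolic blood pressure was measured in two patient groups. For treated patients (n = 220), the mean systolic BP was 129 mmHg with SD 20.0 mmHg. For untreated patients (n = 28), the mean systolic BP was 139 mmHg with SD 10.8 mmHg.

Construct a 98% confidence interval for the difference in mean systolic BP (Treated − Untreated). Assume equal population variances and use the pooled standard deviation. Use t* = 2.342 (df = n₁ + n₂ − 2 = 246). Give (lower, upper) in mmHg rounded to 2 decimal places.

Pooled variance s_p² = [219·20.0² + 27·10.8²] / (220+28−2) = 368.8995, so s_p = 19.2068.
SE_diff = s_p·√(1/n₁ + 1/n₂) = 19.2068·√(1/220 + 1/28) = 3.8538.
t* = 2.342; margin = 2.342 × 3.8538 = 9.0256.
Difference = 129 − 139 = -10.0000.
-10.0000 ± 9.0256 → (-19.03, -0.97).

(-19.03, -0.97)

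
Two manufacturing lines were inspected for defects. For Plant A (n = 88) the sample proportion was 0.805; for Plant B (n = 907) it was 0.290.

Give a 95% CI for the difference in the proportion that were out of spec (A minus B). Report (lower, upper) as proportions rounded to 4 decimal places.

Each SE is √(p̂(1−p̂)/n): √(0.8050·0.1950/88) = 0.04224 and √(0.2900·0.7100/907) = 0.01507.
SE(p̂₁ − p̂₂) = √(SE₁² + SE₂²) = √(0.0017842176 + 0.0002271049) = 0.04485, since the two samples are independent.
At 95% confidence z* = 1.960; margin = 1.960 × 0.04485 = 0.08791.
The difference is 0.8050 − 0.2900 = 0.5150, so the interval is 0.5150 ± 0.08791 = (0.4271, 0.6029).

(0.4271, 0.6029)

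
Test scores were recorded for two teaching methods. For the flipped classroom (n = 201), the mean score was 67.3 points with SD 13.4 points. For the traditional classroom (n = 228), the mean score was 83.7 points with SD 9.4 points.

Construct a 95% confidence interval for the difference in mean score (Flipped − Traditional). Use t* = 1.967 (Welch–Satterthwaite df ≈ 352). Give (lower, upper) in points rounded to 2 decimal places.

(-18.63, -14.17)

Standard errors of each mean: 13.4/√201 = 0.9452 and 9.4/√228 = 0.6225.
SE(x̄₁ − x̄₂) = √(0.9452² + 0.6225²) = 1.1318 for independent samples with unequal variances.
With t* = 1.967, the margin is 1.967 × 1.1318 = 2.2263.
x̄₁ − x̄₂ = 67.3 − 83.7 = -16.4000; the interval is -16.4000 ± 2.2263 = (-18.63, -14.17).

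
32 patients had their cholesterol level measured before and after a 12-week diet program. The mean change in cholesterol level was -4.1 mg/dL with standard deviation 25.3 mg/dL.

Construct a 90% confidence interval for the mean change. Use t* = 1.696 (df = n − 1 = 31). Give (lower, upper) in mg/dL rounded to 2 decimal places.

Paired design: SE = s_d/√n = 25.3/√32 = 4.4725.
t* = 1.696; margin of error = 1.696 × 4.4725 = 7.5854.
-4.1 ± 7.5854 → (-11.69, 3.49).

(-11.69, 3.49)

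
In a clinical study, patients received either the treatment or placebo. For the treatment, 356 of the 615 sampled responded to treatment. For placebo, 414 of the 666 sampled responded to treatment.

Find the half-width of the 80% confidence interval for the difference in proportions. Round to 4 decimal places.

First, p̂₁ = 356/615 = 0.5789; p̂₂ = 414/666 = 0.6216.
The two standard errors are √(0.5789×0.4211/615) = 0.01991 and √(0.6216×0.3784/666) = 0.01879.
Because the samples are independent, SE_diff = √(0.01991² + 0.01879²) = 0.02738.
Using z* = 1.282 for 80%, ME = 1.282 × 0.02738 = 0.03510.

0.0351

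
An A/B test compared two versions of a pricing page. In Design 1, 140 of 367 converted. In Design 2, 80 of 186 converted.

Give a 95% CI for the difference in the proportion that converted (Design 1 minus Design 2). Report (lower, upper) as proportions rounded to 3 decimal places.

Sample proportions: 140/367 = 0.3815, 80/186 = 0.4301.
Each SE is √(p̂(1−p̂)/n): √(0.3815·0.6185/367) = 0.02536 and √(0.4301·0.5699/186) = 0.03630.
SE(p̂₁ − p̂₂) = √(SE₁² + SE₂²) = √(0.0006431296 + 0.00131769) = 0.04428, since the two samples are independent.
At 95% confidence z* = 1.960; margin = 1.960 × 0.04428 = 0.08679.
The difference is 0.3815 − 0.4301 = -0.0486, so the interval is -0.0486 ± 0.08679 = (-0.135, 0.038).

(-0.135, 0.038)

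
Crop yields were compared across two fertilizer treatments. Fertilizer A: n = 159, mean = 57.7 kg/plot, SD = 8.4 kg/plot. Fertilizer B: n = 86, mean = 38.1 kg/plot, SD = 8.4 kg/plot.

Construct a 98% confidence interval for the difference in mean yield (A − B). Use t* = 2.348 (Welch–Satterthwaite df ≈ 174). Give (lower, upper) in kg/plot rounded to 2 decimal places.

SE₁ = s₁/√n₁ = 8.4/√159 = 0.6662; SE₂ = 8.4/√86 = 0.9058.
Independent samples, unequal variances: SE_diff = √(SE₁² + SE₂²) = √(0.44382244 + 0.82047364) = 1.1244.
t* = 2.348, so margin of error = 2.348 × 1.1244 = 2.6401.
Difference in means = 57.7 − 38.1 = 19.6000.
19.6000 ± 2.6401 → (16.96, 22.24).

(16.96, 22.24)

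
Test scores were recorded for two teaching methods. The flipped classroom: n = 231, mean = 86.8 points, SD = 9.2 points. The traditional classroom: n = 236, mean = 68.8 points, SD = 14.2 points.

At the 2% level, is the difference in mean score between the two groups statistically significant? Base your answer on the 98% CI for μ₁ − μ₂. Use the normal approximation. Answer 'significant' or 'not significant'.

significant

SE₁ = s₁/√n₁ = 9.2/√231 = 0.6053; SE₂ = 14.2/√236 = 0.9243.
Independent samples, unequal variances: SE_diff = √(SE₁² + SE₂²) = √(0.36638809 + 0.85433049) = 1.1049.
z* = 2.326, so margin of error = 2.326 × 1.1049 = 2.5700.
Difference in means = 86.8 − 68.8 = 18.0000.
18.0000 ± 2.5700 → (15.4300, 20.5700).
The interval (15.4300, 20.5700) does not contain 0, so the difference is significant.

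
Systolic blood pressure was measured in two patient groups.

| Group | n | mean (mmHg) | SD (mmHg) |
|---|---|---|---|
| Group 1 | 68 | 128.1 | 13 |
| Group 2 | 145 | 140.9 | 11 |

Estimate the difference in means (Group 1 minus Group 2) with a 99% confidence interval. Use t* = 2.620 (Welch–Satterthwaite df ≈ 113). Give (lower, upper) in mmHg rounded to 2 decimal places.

Standard errors of each mean: 13/√68 = 1.5765 and 11/√145 = 0.9135.
SE(x̄₁ − x̄₂) = √(1.5765² + 0.9135²) = 1.8220 for independent samples with unequal variances.
With t* = 2.620, the margin is 2.620 × 1.8220 = 4.7736.
x̄₁ − x̄₂ = 128.1 − 140.9 = -12.8000; the interval is -12.8000 ± 4.7736 = (-17.57, -8.03).

(-17.57, -8.03)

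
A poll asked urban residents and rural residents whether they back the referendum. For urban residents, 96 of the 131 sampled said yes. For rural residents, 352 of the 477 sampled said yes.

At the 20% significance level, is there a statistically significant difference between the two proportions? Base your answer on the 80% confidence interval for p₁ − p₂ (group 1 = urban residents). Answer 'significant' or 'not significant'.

not significant

Sample proportions: 96/131 = 0.7328, 352/477 = 0.7379.
Each SE is √(p̂(1−p̂)/n): √(0.7328·0.2672/131) = 0.03866 and √(0.7379·0.2621/477) = 0.02014.
SE(p̂₁ − p̂₂) = √(SE₁² + SE₂²) = √(0.0014945956 + 0.0004056196) = 0.04359, since the two samples are independent.
At 80% confidence z* = 1.282; margin = 1.282 × 0.04359 = 0.05588.
The difference is 0.7328 − 0.7379 = -0.0051, so the interval is -0.0051 ± 0.05588 = (-0.06098, 0.05078).
The interval (-0.06098, 0.05078) contains 0, so the difference is not significant.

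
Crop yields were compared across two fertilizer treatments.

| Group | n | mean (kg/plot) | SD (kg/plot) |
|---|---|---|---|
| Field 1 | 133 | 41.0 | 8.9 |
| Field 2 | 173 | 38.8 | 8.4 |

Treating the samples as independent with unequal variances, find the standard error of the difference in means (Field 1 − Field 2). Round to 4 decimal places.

Per-group SEs: s₁/√n₁ = 8.9/√133 = 0.7717, s₂/√n₂ = 8.4/√173 = 0.6386.
Unpooled SE of the difference: √(0.59552089 + 0.40780996) = 1.0017.

1.0017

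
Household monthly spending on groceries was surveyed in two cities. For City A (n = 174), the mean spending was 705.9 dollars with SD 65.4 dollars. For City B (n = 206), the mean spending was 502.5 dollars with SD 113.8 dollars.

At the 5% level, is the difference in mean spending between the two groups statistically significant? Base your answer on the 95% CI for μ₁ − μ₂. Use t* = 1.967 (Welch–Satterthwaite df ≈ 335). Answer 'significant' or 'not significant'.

significant

Per-group SEs: s₁/√n₁ = 65.4/√174 = 4.9580, s₂/√n₂ = 113.8/√206 = 7.9288.
Unpooled SE of the difference: √(24.581764 + 62.86586944) = 9.3513.
Margin of error = t* · SE = 1.967 × 9.3513 = 18.3940.
x̄₁ − x̄₂ = 705.9 − 502.5 = 203.4000.
CI: 203.4000 ± 18.3940 = (185.0060, 221.7940).
The interval (185.0060, 221.7940) does not contain 0, so the difference is significant.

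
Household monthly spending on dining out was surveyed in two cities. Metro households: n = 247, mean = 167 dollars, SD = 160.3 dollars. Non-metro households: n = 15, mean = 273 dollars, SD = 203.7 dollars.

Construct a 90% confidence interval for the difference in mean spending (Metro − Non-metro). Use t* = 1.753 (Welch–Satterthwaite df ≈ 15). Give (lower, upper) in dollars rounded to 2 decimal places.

Standard errors of each mean: 160.3/√247 = 10.1996 and 203.7/√15 = 52.5951.
SE(x̄₁ − x̄₂) = √(10.1996² + 52.5951²) = 53.5750 for independent samples with unequal variances.
With t* = 1.753, the margin is 1.753 × 53.5750 = 93.9170.
x̄₁ − x̄₂ = 167 − 273 = -106.0000; the interval is -106.0000 ± 93.9170 = (-199.92, -12.08).

(-199.92, -12.08)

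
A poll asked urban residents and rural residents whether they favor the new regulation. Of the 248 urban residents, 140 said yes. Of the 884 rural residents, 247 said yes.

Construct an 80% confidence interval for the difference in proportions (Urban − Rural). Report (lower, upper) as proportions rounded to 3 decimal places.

First, p̂₁ = 140/248 = 0.5645; p̂₂ = 247/884 = 0.2794.
The two standard errors are √(0.5645×0.4355/248) = 0.03148 and √(0.2794×0.7206/884) = 0.01509.
Because the samples are independent, SE_diff = √(0.03148² + 0.01509²) = 0.03491.
Using z* = 1.282 for 80%, ME = 1.282 × 0.03491 = 0.04475.
p̂₁ − p̂₂ = 0.2851; interval 0.2851 ± 0.04475 gives (0.240, 0.330).

(0.240, 0.330)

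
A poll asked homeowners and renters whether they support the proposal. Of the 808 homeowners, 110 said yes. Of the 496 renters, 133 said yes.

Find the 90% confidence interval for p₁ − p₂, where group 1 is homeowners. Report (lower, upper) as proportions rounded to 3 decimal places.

(-0.170, -0.094)

p̂₁ = 110/808 = 0.1361 and p̂₂ = 133/496 = 0.2681.
SE₁ = √(p̂₁(1−p̂₁)/n₁) = √(0.1361·0.8639/808) = 0.01206; SE₂ = √(0.2681·0.7319/496) = 0.01989.
Independent samples: SE of the difference = √(SE₁² + SE₂²) = √(0.0001454436 + 0.0003956121) = 0.02326.
z* for 90% confidence is 1.645, so the margin of error is 1.645 × 0.02326 = 0.03826.
Point estimate p̂₁ − p̂₂ = 0.1361 − 0.2681 = -0.1320.
-0.1320 ± 0.03826 → (-0.170, -0.094).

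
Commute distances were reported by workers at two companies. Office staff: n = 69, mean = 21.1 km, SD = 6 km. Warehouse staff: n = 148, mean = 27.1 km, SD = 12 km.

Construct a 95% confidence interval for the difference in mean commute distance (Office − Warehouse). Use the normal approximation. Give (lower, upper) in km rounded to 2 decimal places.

Standard errors of each mean: 6/√69 = 0.7223 and 12/√148 = 0.9864.
SE(x̄₁ − x̄₂) = √(0.7223² + 0.9864²) = 1.2226 for independent samples with unequal variances.
With z* = 1.960, the margin is 1.960 × 1.2226 = 2.3963.
x̄₁ − x̄₂ = 21.1 − 27.1 = -6.0000; the interval is -6.0000 ± 2.3963 = (-8.40, -3.60).

(-8.40, -3.60)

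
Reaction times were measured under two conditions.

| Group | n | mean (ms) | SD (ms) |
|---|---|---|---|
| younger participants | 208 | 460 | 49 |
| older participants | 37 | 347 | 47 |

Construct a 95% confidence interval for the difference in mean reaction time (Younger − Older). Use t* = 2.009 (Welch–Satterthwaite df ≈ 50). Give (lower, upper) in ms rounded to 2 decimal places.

(96.04, 129.96)

Per-group SEs: s₁/√n₁ = 49/√208 = 3.3975, s₂/√n₂ = 47/√37 = 7.7268.
Unpooled SE of the difference: √(11.54300625 + 59.70343824) = 8.4408.
Margin of error = t* · SE = 2.009 × 8.4408 = 16.9576.
x̄₁ − x̄₂ = 460 − 347 = 113.0000.
CI: 113.0000 ± 16.9576 = (96.04, 129.96).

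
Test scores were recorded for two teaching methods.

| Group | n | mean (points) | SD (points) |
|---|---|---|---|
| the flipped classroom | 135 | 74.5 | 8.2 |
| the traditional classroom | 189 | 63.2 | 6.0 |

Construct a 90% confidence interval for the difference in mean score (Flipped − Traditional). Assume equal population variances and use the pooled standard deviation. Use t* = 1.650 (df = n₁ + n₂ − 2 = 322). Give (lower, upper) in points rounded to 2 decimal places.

s_p = √[((n₁−1)s₁² + (n₂−1)s₂²)/(n₁+n₂−2)] = √[(134·8.2² + 188·6.0²)/322] = 7.0000.
SE = 7.0000·√(1/135 + 1/189) = 0.7888.
With t* = 1.650, margin = 1.650 × 0.7888 = 1.3015.
x̄₁ − x̄₂ = 74.5 − 63.2 = 11.3000; interval 11.3000 ± 1.3015 = (10.00, 12.60).

(10.00, 12.60)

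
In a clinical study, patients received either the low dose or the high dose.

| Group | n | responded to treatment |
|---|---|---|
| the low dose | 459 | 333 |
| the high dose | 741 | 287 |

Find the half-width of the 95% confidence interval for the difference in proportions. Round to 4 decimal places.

p̂₁ = 333/459 = 0.7255 and p̂₂ = 287/741 = 0.3873.
SE₁ = √(p̂₁(1−p̂₁)/n₁) = √(0.7255·0.2745/459) = 0.02083; SE₂ = √(0.3873·0.6127/741) = 0.01790.
Independent samples: SE of the difference = √(SE₁² + SE₂²) = √(0.0004338889 + 0.00032041) = 0.02746.
z* for 95% confidence is 1.960, so the margin of error is 1.960 × 0.02746 = 0.05382.

0.0538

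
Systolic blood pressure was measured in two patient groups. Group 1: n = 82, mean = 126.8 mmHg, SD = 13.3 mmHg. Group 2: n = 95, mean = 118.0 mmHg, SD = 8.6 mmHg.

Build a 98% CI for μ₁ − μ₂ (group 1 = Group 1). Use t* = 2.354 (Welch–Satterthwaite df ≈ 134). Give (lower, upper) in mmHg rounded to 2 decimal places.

Per-group SEs: s₁/√n₁ = 13.3/√82 = 1.4687, s₂/√n₂ = 8.6/√95 = 0.8823.
Unpooled SE of the difference: √(2.15707969 + 0.77845329) = 1.7133.
Margin of error = t* · SE = 2.354 × 1.7133 = 4.0331.
x̄₁ − x̄₂ = 126.8 − 118.0 = 8.8000.
CI: 8.8000 ± 4.0331 = (4.77, 12.83).

(4.77, 12.83)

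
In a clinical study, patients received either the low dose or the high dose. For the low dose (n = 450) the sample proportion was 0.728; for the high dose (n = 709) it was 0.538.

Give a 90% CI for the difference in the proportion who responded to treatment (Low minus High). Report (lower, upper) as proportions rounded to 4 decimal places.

(0.1437, 0.2363)

SE₁ = √(p̂₁(1−p̂₁)/n₁) = √(0.7280·0.2720/450) = 0.02098; SE₂ = √(0.5380·0.4620/709) = 0.01872.
Independent samples: SE of the difference = √(SE₁² + SE₂²) = √(0.0004401604 + 0.0003504384) = 0.02812.
z* for 90% confidence is 1.645, so the margin of error is 1.645 × 0.02812 = 0.04626.
Point estimate p̂₁ − p̂₂ = 0.7280 − 0.5380 = 0.1900.
0.1900 ± 0.04626 → (0.1437, 0.2363).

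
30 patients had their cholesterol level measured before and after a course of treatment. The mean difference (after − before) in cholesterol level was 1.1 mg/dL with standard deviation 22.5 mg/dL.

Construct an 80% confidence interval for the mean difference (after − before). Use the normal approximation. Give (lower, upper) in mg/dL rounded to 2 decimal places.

(-4.17, 6.37)

This is a matched-pairs design, so SE = s_d/√n = 22.5/√30 = 4.1079.
Margin = 1.282 × 4.1079 = 5.2663; the interval is 1.1 ± 5.2663 = (-4.17, 6.37).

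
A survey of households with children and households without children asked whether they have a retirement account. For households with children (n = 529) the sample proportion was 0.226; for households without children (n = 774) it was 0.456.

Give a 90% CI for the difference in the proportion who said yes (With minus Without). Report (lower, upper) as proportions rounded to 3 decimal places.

(-0.272, -0.188)

Each SE is √(p̂(1−p̂)/n): √(0.2260·0.7740/529) = 0.01818 and √(0.4560·0.5440/774) = 0.01790.
SE(p̂₁ − p̂₂) = √(SE₁² + SE₂²) = √(0.0003305124 + 0.00032041) = 0.02551, since the two samples are independent.
At 90% confidence z* = 1.645; margin = 1.645 × 0.02551 = 0.04196.
The difference is 0.2260 − 0.4560 = -0.2300, so the interval is -0.2300 ± 0.04196 = (-0.272, -0.188).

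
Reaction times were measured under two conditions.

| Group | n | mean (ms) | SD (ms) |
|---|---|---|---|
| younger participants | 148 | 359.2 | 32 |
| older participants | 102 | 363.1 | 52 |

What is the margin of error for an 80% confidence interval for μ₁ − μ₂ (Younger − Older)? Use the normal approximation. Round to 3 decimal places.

Standard errors of each mean: 32/√148 = 2.6304 and 52/√102 = 5.1488.
SE(x̄₁ − x̄₂) = √(2.6304² + 5.1488²) = 5.7818 for independent samples with unequal variances.
With z* = 1.282, the margin is 1.282 × 5.7818 = 7.4123.

7.412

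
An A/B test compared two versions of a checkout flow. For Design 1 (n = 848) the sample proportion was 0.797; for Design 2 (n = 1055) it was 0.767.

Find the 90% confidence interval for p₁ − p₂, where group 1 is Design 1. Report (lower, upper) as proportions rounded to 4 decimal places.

(-0.0012, 0.0612)

Each SE is √(p̂(1−p̂)/n): √(0.7970·0.2030/848) = 0.01381 and √(0.7670·0.2330/1055) = 0.01302.
SE(p̂₁ − p̂₂) = √(SE₁² + SE₂²) = √(0.0001907161 + 0.0001695204) = 0.01898, since the two samples are independent.
At 90% confidence z* = 1.645; margin = 1.645 × 0.01898 = 0.03122.
The difference is 0.7970 − 0.7670 = 0.0300, so the interval is 0.0300 ± 0.03122 = (-0.0012, 0.0612).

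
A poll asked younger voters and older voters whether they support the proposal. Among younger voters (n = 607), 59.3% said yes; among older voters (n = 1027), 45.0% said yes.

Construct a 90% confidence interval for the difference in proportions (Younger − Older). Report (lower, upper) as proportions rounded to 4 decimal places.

(0.1014, 0.1846)

SE₁ = √(p̂₁(1−p̂₁)/n₁) = √(0.5930·0.4070/607) = 0.01994; SE₂ = √(0.4500·0.5500/1027) = 0.01552.
Independent samples: SE of the difference = √(SE₁² + SE₂²) = √(0.0003976036 + 0.0002408704) = 0.02527.
z* for 90% confidence is 1.645, so the margin of error is 1.645 × 0.02527 = 0.04157.
Point estimate p̂₁ − p̂₂ = 0.5930 − 0.4500 = 0.1430.
0.1430 ± 0.04157 → (0.1014, 0.1846).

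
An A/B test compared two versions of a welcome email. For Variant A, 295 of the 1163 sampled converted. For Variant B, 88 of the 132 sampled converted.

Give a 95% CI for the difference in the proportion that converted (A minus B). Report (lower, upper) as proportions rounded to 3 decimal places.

Sample proportions: 295/1163 = 0.2537, 88/132 = 0.6667.
Each SE is √(p̂(1−p̂)/n): √(0.2537·0.7463/1163) = 0.01276 and √(0.6667·0.3333/132) = 0.04103.
SE(p̂₁ − p̂₂) = √(SE₁² + SE₂²) = √(0.0001628176 + 0.0016834609) = 0.04297, since the two samples are independent.
At 95% confidence z* = 1.960; margin = 1.960 × 0.04297 = 0.08422.
The difference is 0.2537 − 0.6667 = -0.4130, so the interval is -0.4130 ± 0.08422 = (-0.497, -0.329).

(-0.497, -0.329)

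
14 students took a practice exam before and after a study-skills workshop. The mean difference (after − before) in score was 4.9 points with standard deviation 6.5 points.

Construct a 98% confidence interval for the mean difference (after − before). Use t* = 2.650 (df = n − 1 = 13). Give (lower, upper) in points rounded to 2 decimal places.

(0.30, 9.50)

This is a matched-pairs design, so SE = s_d/√n = 6.5/√14 = 1.7372.
Margin = 2.650 × 1.7372 = 4.6036; the interval is 4.9 ± 4.6036 = (0.30, 9.50).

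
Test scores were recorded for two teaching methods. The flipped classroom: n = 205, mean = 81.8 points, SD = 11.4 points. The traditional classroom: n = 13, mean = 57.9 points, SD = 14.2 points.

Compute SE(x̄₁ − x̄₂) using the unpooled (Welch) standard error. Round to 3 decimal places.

4.018

Per-group SEs: s₁/√n₁ = 11.4/√205 = 0.7962, s₂/√n₂ = 14.2/√13 = 3.9384.
Unpooled SE of the difference: √(0.63393444 + 15.51099456) = 4.0181.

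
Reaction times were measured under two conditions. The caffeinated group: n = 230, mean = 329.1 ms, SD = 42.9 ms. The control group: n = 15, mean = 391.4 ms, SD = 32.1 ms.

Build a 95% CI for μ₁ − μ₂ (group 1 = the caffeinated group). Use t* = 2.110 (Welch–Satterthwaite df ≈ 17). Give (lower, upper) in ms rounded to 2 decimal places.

(-80.78, -43.82)

SE₁ = s₁/√n₁ = 42.9/√230 = 2.8287; SE₂ = 32.1/√15 = 8.2882.
Independent samples, unequal variances: SE_diff = √(SE₁² + SE₂²) = √(8.00154369 + 68.69425924) = 8.7576.
t* = 2.110, so margin of error = 2.110 × 8.7576 = 18.4785.
Difference in means = 329.1 − 391.4 = -62.3000.
-62.3000 ± 18.4785 → (-80.78, -43.82).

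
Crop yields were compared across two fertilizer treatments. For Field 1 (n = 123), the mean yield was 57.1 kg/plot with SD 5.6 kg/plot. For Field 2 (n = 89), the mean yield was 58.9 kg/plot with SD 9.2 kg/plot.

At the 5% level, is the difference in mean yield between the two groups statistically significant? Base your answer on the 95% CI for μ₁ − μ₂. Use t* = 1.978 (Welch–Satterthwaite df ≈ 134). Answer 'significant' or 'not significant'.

Standard errors of each mean: 5.6/√123 = 0.5049 and 9.2/√89 = 0.9752.
SE(x̄₁ − x̄₂) = √(0.5049² + 0.9752²) = 1.0982 for independent samples with unequal variances.
With t* = 1.978, the margin is 1.978 × 1.0982 = 2.1722.
x̄₁ − x̄₂ = 57.1 − 58.9 = -1.8000; the interval is -1.8000 ± 2.1722 = (-3.9722, 0.3722).
The interval (-3.9722, 0.3722) contains 0, so the difference is not significant.

not significant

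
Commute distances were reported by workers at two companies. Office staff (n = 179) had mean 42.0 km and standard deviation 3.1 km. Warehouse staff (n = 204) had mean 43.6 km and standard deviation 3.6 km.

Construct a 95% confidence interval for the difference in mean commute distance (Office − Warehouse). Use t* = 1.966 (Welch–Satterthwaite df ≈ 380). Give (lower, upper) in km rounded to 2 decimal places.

(-2.27, -0.93)

SE₁ = s₁/√n₁ = 3.1/√179 = 0.2317; SE₂ = 3.6/√204 = 0.2521.
Independent samples, unequal variances: SE_diff = √(SE₁² + SE₂²) = √(0.05368489 + 0.06355441) = 0.3424.
t* = 1.966, so margin of error = 1.966 × 0.3424 = 0.6732.
Difference in means = 42.0 − 43.6 = -1.6000.
-1.6000 ± 0.6732 → (-2.27, -0.93).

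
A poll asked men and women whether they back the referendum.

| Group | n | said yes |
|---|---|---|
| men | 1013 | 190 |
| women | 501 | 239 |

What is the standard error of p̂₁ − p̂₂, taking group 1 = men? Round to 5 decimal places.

0.02546

First, p̂₁ = 190/1013 = 0.1876; p̂₂ = 239/501 = 0.4770.
The two standard errors are √(0.1876×0.8124/1013) = 0.01227 and √(0.4770×0.5230/501) = 0.02231.
Because the samples are independent, SE_diff = √(0.01227² + 0.02231²) = 0.02546.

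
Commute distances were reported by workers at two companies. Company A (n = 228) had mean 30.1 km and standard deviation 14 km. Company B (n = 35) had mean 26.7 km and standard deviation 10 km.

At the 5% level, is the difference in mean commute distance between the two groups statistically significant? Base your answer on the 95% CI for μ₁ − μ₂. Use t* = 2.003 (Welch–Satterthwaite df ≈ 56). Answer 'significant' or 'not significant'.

SE₁ = s₁/√n₁ = 14/√228 = 0.9272; SE₂ = 10/√35 = 1.6903.
Independent samples, unequal variances: SE_diff = √(SE₁² + SE₂²) = √(0.85969984 + 2.85711409) = 1.9279.
t* = 2.003, so margin of error = 2.003 × 1.9279 = 3.8616.
Difference in means = 30.1 − 26.7 = 3.4000.
3.4000 ± 3.8616 → (-0.4616, 7.2616).
The interval (-0.4616, 7.2616) contains 0, so the difference is not significant.

not significant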